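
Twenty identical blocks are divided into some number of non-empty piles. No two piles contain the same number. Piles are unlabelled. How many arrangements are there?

A partial list (first 12 by largest part):
20
19+1
18+2
17+3
17+2+1
16+4
16+3+1
15+5
15+4+1
15+3+2
14+6
14+5+1
…and 52 more, for 64 total.

64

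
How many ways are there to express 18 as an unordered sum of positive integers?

A full systematic count gives 385.

385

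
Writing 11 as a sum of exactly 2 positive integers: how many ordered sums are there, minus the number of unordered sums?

Compositions: C(10,1) = 10.
Partitions of 11 into exactly 2 parts: 5.
Difference: 10 − 5 = 5.

5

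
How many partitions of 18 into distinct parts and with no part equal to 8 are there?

A partial list (first 12 by largest part):
18
17 + 1
16 + 2
15 + 3
15 + 2 + 1
14 + 4
14 + 3 + 1
13 + 5
13 + 4 + 1
13 + 3 + 2
12 + 6
12 + 5 + 1
…and 25 more, for 37 total.

37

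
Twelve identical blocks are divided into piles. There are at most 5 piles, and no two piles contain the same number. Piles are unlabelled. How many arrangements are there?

Listing the qualifying partitions of 12:
12
11,1
10,2
9,3
9,2,1
8,4
8,3,1
7,5
7,4,1
7,3,2
6,5,1
6,4,2
6,3,2,1
5,4,3
5,4,2,1
Counting gives 15.

15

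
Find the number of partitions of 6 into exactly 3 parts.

3

The partitions of 6 that satisfy the conditions:
4,1,1
3,2,1
2,2,2
That's 3 in total.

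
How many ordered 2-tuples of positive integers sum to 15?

By stars and bars with positive parts, the count is C(14,1) = 14.

14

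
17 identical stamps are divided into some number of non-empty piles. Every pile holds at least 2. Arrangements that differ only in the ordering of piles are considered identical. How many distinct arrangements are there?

66

A partial list (first 12 by largest part):
17
15 + 2
14 + 3
13 + 4
13 + 2 + 2
12 + 5
12 + 3 + 2
11 + 6
11 + 4 + 2
11 + 3 + 3
11 + 2 + 2 + 2
10 + 7
…and 54 more, for 66 total.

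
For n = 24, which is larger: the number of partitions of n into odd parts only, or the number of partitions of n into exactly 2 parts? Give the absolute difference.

Partitions of 24 into odd parts only: 122.
Partitions of 24 into exactly 2 parts: 12.
|122 − 12| = 110.

110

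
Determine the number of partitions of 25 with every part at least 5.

There are too many to list fully; the first 12 (by largest part) are:
25
5,20
6,19
7,18
8,17
9,16
10,15
5,5,15
11,14
5,6,14
12,13
5,7,13
…and 18 more, for 30 total.

30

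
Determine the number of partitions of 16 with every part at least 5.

The partitions of 16 that satisfy the conditions:
16
5,11
6,10
7,9
8,8
5,5,6
Counting gives 6.

6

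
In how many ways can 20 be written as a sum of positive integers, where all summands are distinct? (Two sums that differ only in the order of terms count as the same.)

64

There are too many to list fully; the first 12 (by largest part) are:
20
19+1
18+2
17+3
17+2+1
16+4
16+3+1
15+5
15+4+1
15+3+2
14+6
14+5+1
…and 52 more, for 64 total.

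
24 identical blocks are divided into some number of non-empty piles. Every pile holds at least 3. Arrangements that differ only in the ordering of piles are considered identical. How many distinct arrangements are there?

Counting exhaustively, 110 partitions satisfy the conditions.

110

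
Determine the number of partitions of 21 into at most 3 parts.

48

There are too many to list fully; the first 12 (by largest part) are:
21
1,20
2,19
1,1,19
3,18
1,2,18
4,17
1,3,17
2,2,17
5,16
1,4,16
2,3,16
…and 36 more, for 48 total.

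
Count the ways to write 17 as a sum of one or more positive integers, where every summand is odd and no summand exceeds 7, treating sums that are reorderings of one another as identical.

They are:
7+7+3
7+7+1+1+1
7+5+5
7+5+3+1+1
7+5+1+1+1+1+1
7+3+3+3+1
7+3+3+1+1+1+1
7+3+1+1+1+1+1+1+1
7+1+1+1+1+1+1+1+1+1+1
5+5+5+1+1
5+5+3+3+1
5+5+3+1+1+1+1
5+5+1+1+1+1+1+1+1
5+3+3+3+3
5+3+3+3+1+1+1
5+3+3+1+1+1+1+1+1
5+3+1+1+1+1+1+1+1+1+1
5+1+1+1+1+1+1+1+1+1+1+1+1
3+3+3+3+3+1+1
3+3+3+3+1+1+1+1+1
3+3+3+1+1+1+1+1+1+1+1
3+3+1+1+1+1+1+1+1+1+1+1+1
3+1+1+1+1+1+1+1+1+1+1+1+1+1+1
1+1+1+1+1+1+1+1+1+1+1+1+1+1+1+1+1

24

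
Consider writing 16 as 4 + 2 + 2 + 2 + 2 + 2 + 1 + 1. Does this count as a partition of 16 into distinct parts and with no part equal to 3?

No

The parts sum to 16, and the condition 'all summands are distinct' is violated.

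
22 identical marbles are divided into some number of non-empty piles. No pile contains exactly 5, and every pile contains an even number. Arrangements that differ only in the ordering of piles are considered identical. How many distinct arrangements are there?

56

There are too many to list fully; the first 12 (by largest part) are:
22
20,2
18,4
18,2,2
16,6
16,4,2
16,2,2,2
14,8
14,6,2
14,4,4
14,4,2,2
14,2,2,2,2
…and 44 more, for 56 total.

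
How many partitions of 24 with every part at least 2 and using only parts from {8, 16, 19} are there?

They are:
16, 8
8, 8, 8
Counting gives 2.

2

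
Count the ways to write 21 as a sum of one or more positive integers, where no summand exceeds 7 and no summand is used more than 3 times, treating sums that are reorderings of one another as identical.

Systematic enumeration (by largest part, then next-largest, …) yields 154.

154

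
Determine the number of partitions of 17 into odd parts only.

38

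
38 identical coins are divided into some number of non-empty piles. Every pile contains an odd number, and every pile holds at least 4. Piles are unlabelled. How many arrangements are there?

31

A partial list (first 12 by largest part):
33,5
31,7
29,9
27,11
25,13
23,15
23,5,5,5
21,17
21,7,5,5
19,19
19,9,5,5
19,7,7,5
…and 19 more, for 31 total.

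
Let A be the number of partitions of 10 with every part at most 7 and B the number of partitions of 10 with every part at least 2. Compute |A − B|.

26

Partitions of 10 with every part at most 7: 38.
Partitions of 10 with every part at least 2: 12.
|38 − 12| = 26.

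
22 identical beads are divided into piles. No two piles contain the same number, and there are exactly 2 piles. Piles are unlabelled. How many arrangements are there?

Enumerating:
21 + 1
20 + 2
19 + 3
18 + 4
17 + 5
16 + 6
15 + 7
14 + 8
13 + 9
12 + 10

10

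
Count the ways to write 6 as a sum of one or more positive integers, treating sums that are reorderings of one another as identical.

11

They are:
6
5+1
4+2
4+1+1
3+3
3+2+1
3+1+1+1
2+2+2
2+2+1+1
2+1+1+1+1
1+1+1+1+1+1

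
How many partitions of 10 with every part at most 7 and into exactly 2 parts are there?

3

They are:
7, 3
6, 4
5, 5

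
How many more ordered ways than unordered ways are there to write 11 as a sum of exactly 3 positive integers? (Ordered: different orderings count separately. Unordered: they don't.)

35

Compositions: C(10,2) = 45.
Partitions of 11 into exactly 3 parts: 10.
Difference: 45 − 10 = 35.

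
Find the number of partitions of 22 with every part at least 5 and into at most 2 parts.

8

Enumerating:
22
17+5
16+6
15+7
14+8
13+9
12+10
11+11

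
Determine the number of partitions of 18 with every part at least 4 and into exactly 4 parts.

They are:
6,4,4,4
5,5,4,4

2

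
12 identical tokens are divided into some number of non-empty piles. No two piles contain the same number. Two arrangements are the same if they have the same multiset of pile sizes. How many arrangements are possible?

15

They are:
12
1+11
2+10
3+9
1+2+9
4+8
1+3+8
5+7
1+4+7
2+3+7
1+5+6
2+4+6
1+2+3+6
3+4+5
1+2+4+5
That's 15 in total.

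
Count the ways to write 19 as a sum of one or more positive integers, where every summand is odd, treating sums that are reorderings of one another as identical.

54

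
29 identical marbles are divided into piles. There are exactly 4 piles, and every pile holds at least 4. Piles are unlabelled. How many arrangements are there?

39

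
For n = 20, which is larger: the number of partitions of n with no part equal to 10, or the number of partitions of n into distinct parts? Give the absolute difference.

521

Partitions of 20 with no part equal to 10: 585.
Partitions of 20 into distinct parts: 64.
|585 − 64| = 521.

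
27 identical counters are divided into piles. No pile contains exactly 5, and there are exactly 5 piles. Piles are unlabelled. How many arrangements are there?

171

A full systematic count gives 171.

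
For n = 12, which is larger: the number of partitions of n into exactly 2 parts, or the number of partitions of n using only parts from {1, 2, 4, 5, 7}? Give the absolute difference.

23

Partitions of 12 into exactly 2 parts: 6.
Partitions of 12 using only parts from {1, 2, 4, 5, 7}: 29.
|6 − 29| = 23.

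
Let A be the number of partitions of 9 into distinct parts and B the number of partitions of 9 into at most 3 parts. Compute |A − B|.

4

Partitions of 9 into distinct parts: 8.
Partitions of 9 into at most 3 parts: 12.
|8 − 12| = 4.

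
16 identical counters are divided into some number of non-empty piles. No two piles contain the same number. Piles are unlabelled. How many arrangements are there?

A partial list (first 12 by largest part):
16
1,15
2,14
3,13
1,2,13
4,12
1,3,12
5,11
1,4,11
2,3,11
6,10
1,5,10
…and 20 more, for 32 total.

32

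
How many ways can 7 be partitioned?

15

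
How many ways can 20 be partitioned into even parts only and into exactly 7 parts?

Listing the qualifying partitions of 20:
8 + 2 + 2 + 2 + 2 + 2 + 2
6 + 4 + 2 + 2 + 2 + 2 + 2
4 + 4 + 4 + 2 + 2 + 2 + 2

3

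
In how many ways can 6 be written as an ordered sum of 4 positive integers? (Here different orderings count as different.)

10

Equivalently, choose which 3 of the 5 gaps become plus signs: C(5,3) = 10.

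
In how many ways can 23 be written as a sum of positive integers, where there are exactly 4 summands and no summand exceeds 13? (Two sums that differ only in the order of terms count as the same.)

Counting exhaustively, 71 partitions satisfy the conditions.

71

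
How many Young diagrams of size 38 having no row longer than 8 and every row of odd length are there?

A full systematic count gives 153.

153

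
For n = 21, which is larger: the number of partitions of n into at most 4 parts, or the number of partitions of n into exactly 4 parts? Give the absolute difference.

Partitions of 21 into at most 4 parts: 120.
Partitions of 21 into exactly 4 parts: 72.
|120 − 72| = 48.

48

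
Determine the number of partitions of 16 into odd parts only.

There are too many to list fully; the first 12 (by largest part) are:
15,1
13,3
13,1,1,1
11,5
11,3,1,1
11,1,1,1,1,1
9,7
9,5,1,1
9,3,3,1
9,3,1,1,1,1
9,1,1,1,1,1,1,1
7,7,1,1
…and 20 more, for 32 total.

32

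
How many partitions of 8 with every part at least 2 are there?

They are:
8
2+6
3+5
4+4
2+2+4
2+3+3
2+2+2+2

7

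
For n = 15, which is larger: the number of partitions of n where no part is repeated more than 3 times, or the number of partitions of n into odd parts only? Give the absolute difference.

Partitions of 15 where no part is repeated more than 3 times: 105.
Partitions of 15 into odd parts only: 27.
|105 − 27| = 78.

78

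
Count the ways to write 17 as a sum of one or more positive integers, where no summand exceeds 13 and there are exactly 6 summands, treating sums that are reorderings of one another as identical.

There are too many to list fully; the first 12 (by largest part) are:
12,1,1,1,1,1
11,2,1,1,1,1
10,3,1,1,1,1
10,2,2,1,1,1
9,4,1,1,1,1
9,3,2,1,1,1
9,2,2,2,1,1
8,5,1,1,1,1
8,4,2,1,1,1
8,3,3,1,1,1
8,3,2,2,1,1
8,2,2,2,2,1
…and 32 more, for 44 total.

44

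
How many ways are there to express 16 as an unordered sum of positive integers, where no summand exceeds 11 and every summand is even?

The partitions of 16 that satisfy the conditions:
10+6
10+4+2
10+2+2+2
8+8
8+6+2
8+4+4
8+4+2+2
8+2+2+2+2
6+6+4
6+6+2+2
6+4+4+2
6+4+2+2+2
6+2+2+2+2+2
4+4+4+4
4+4+4+2+2
4+4+2+2+2+2
4+2+2+2+2+2+2
2+2+2+2+2+2+2+2
Counting gives 18.

18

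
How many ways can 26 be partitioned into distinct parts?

165

There are 165 such partitions.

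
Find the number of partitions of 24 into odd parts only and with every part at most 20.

119

There are 119 such partitions.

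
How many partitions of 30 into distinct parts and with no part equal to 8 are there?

225

There are 225 such partitions.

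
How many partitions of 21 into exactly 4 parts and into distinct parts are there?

27

There are too many to list fully; the first 12 (by largest part) are:
15,3,2,1
14,4,2,1
13,5,2,1
13,4,3,1
12,6,2,1
12,5,3,1
12,4,3,2
11,7,2,1
11,6,3,1
11,5,4,1
11,5,3,2
10,8,2,1
…and 15 more, for 27 total.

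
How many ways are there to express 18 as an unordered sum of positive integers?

385

Enumerating by decreasing first part gives 385 partitions in all.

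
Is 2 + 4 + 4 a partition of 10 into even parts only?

The parts sum to 10, and the condition 'every summand is even' holds.

Yes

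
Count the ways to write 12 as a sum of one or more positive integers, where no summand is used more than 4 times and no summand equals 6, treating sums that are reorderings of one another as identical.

There are too many to list fully; the first 12 (by largest part) are:
12
1 + 11
2 + 10
1 + 1 + 10
3 + 9
1 + 2 + 9
1 + 1 + 1 + 9
4 + 8
1 + 3 + 8
2 + 2 + 8
1 + 1 + 2 + 8
1 + 1 + 1 + 1 + 8
…and 38 more, for 50 total.

50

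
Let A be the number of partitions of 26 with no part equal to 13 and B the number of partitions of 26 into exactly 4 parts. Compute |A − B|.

2199

Partitions of 26 with no part equal to 13: 2335.
Partitions of 26 into exactly 4 parts: 136.
|2335 − 136| = 2199.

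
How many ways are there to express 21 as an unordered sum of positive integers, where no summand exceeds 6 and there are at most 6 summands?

51

A partial list (first 12 by largest part):
6, 6, 6, 3
6, 6, 6, 2, 1
6, 6, 6, 1, 1, 1
6, 6, 5, 4
6, 6, 5, 3, 1
6, 6, 5, 2, 2
6, 6, 5, 2, 1, 1
6, 6, 4, 4, 1
6, 6, 4, 3, 2
6, 6, 4, 3, 1, 1
6, 6, 4, 2, 2, 1
6, 6, 3, 3, 3
…and 39 more, for 51 total.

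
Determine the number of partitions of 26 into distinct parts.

165

Direct enumeration gives 165 partitions.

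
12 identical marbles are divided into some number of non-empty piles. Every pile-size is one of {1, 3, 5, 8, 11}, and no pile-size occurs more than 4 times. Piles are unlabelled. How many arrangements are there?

8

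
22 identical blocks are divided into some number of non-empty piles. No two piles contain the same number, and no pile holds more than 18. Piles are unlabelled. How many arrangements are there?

There are 84 such partitions.

84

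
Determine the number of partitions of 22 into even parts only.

56

There are too many to list fully; the first 12 (by largest part) are:
22
20,2
18,4
18,2,2
16,6
16,4,2
16,2,2,2
14,8
14,6,2
14,4,4
14,4,2,2
14,2,2,2,2
…and 44 more, for 56 total.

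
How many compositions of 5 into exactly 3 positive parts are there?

Place 2 bars in the 4 internal gaps of a row of 5 dots: C(4,2) = 6.

6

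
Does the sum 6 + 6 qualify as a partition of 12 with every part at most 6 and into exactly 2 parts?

The parts sum to 12, and the condition 'no summand exceeds 6' holds; the condition 'there are exactly 2 summands' holds.

Yes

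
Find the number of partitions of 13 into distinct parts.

Enumerating:
13
12, 1
11, 2
10, 3
10, 2, 1
9, 4
9, 3, 1
8, 5
8, 4, 1
8, 3, 2
7, 6
7, 5, 1
7, 4, 2
7, 3, 2, 1
6, 5, 2
6, 4, 3
6, 4, 2, 1
5, 4, 3, 1

18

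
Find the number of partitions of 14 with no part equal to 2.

58

A partial list (first 12 by largest part):
14
1,13
1,1,12
3,11
1,1,1,11
4,10
1,3,10
1,1,1,1,10
5,9
1,4,9
1,1,3,9
1,1,1,1,1,9
…and 46 more, for 58 total.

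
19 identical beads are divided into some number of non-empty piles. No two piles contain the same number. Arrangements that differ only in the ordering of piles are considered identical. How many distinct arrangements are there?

54

A partial list (first 12 by largest part):
19
18 + 1
17 + 2
16 + 3
16 + 2 + 1
15 + 4
15 + 3 + 1
14 + 5
14 + 4 + 1
14 + 3 + 2
13 + 6
13 + 5 + 1
…and 42 more, for 54 total.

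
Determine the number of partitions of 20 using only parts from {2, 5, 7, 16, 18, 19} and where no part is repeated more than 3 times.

3

Listing the qualifying partitions of 20:
18, 2
16, 2, 2
7, 7, 2, 2, 2
Counting gives 3.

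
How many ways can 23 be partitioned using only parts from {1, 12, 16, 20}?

4

The partitions of 23 that satisfy the conditions:
20,1,1,1
16,1,1,1,1,1,1,1
12,1,1,1,1,1,1,1,1,1,1,1
1,1,1,1,1,1,1,1,1,1,1,1,1,1,1,1,1,1,1,1,1,1,1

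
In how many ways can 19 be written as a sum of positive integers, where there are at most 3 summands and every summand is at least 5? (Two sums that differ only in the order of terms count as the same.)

Listing the qualifying partitions of 19:
19
14, 5
13, 6
12, 7
11, 8
10, 9
9, 5, 5
8, 6, 5
7, 7, 5
7, 6, 6
That's 10 in total.

10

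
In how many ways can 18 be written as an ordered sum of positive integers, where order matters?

131072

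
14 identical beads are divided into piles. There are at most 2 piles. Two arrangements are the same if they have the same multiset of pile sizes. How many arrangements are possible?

8

The partitions of 14 that satisfy the conditions:
14
13,1
12,2
11,3
10,4
9,5
8,6
7,7
Counting gives 8.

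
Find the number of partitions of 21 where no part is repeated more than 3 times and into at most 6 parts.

306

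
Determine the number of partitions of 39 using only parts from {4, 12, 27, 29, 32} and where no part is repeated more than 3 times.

2

Listing the qualifying partitions of 39:
27, 12
27, 4, 4, 4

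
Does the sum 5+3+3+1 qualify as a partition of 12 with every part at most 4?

The parts sum to 12, and the condition 'no summand exceeds 4' is violated.

No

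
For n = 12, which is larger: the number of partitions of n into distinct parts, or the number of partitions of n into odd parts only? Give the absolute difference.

0

Partitions of 12 into distinct parts: 15.
Partitions of 12 into odd parts only: 15.
|15 − 15| = 0.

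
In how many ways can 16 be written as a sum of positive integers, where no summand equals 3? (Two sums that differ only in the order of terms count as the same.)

130

Direct enumeration gives 130 partitions.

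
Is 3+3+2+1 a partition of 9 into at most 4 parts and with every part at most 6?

Yes

The parts sum to 9, and the condition 'there are at most 4 summands' holds; the condition 'no summand exceeds 6' holds.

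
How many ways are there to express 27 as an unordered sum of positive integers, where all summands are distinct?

Systematic enumeration (by largest part, then next-largest, …) yields 192.

192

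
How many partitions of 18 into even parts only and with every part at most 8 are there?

18

The partitions of 18 that satisfy the conditions:
8 + 8 + 2
8 + 6 + 4
8 + 6 + 2 + 2
8 + 4 + 4 + 2
8 + 4 + 2 + 2 + 2
8 + 2 + 2 + 2 + 2 + 2
6 + 6 + 6
6 + 6 + 4 + 2
6 + 6 + 2 + 2 + 2
6 + 4 + 4 + 4
6 + 4 + 4 + 2 + 2
6 + 4 + 2 + 2 + 2 + 2
6 + 2 + 2 + 2 + 2 + 2 + 2
4 + 4 + 4 + 4 + 2
4 + 4 + 4 + 2 + 2 + 2
4 + 4 + 2 + 2 + 2 + 2 + 2
4 + 2 + 2 + 2 + 2 + 2 + 2 + 2
2 + 2 + 2 + 2 + 2 + 2 + 2 + 2 + 2
That's 18 in total.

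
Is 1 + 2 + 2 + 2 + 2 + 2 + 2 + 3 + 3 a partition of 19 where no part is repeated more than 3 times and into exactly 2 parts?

No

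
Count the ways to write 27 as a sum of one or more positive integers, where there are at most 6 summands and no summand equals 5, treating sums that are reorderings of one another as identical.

Enumerating by decreasing first part gives 556 partitions in all.

556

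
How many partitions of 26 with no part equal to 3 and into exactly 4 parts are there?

A full systematic count gives 92.

92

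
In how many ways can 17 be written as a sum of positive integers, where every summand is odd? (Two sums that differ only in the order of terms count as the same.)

A partial list (first 12 by largest part):
17
15 + 1 + 1
13 + 3 + 1
13 + 1 + 1 + 1 + 1
11 + 5 + 1
11 + 3 + 3
11 + 3 + 1 + 1 + 1
11 + 1 + 1 + 1 + 1 + 1 + 1
9 + 7 + 1
9 + 5 + 3
9 + 5 + 1 + 1 + 1
9 + 3 + 3 + 1 + 1
…and 26 more, for 38 total.

38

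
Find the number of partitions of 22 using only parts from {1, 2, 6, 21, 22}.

There are too many to list fully; the first 12 (by largest part) are:
22
21+1
6+6+6+2+2
6+6+6+2+1+1
6+6+6+1+1+1+1
6+6+2+2+2+2+2
6+6+2+2+2+2+1+1
6+6+2+2+2+1+1+1+1
6+6+2+2+1+1+1+1+1+1
6+6+2+1+1+1+1+1+1+1+1
6+6+1+1+1+1+1+1+1+1+1+1
6+2+2+2+2+2+2+2+2
…and 20 more, for 32 total.

32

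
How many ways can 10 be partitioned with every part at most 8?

There are too many to list fully; the first 12 (by largest part) are:
8, 2
8, 1, 1
7, 3
7, 2, 1
7, 1, 1, 1
6, 4
6, 3, 1
6, 2, 2
6, 2, 1, 1
6, 1, 1, 1, 1
5, 5
5, 4, 1
…and 28 more, for 40 total.

40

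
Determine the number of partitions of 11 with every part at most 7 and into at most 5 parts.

There are too many to list fully; the first 12 (by largest part) are:
4, 7
1, 3, 7
2, 2, 7
1, 1, 2, 7
1, 1, 1, 1, 7
5, 6
1, 4, 6
2, 3, 6
1, 1, 3, 6
1, 2, 2, 6
1, 1, 1, 2, 6
1, 5, 5
…and 18 more, for 30 total.

30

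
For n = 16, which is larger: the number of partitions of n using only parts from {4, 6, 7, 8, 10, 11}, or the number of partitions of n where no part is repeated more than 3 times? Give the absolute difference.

127

Partitions of 16 using only parts from {4, 6, 7, 8, 10, 11}: 5.
Partitions of 16 where no part is repeated more than 3 times: 132.
|5 − 132| = 127.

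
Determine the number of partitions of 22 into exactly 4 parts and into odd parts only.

The partitions of 22 that satisfy the conditions:
1+1+1+19
1+1+3+17
1+1+5+15
1+3+3+15
1+1+7+13
1+3+5+13
3+3+3+13
1+1+9+11
1+3+7+11
1+5+5+11
3+3+5+11
1+3+9+9
1+5+7+9
3+3+7+9
3+5+5+9
1+7+7+7
3+5+7+7
5+5+5+7
Counting gives 18.

18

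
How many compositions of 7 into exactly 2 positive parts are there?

A composition of 7 into 2 positive parts is chosen by placing 1 dividers among the 6 gaps between 7 units: C(6,1) = 6.

6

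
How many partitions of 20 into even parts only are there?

There are too many to list fully; the first 12 (by largest part) are:
20
18+2
16+4
16+2+2
14+6
14+4+2
14+2+2+2
12+8
12+6+2
12+4+4
12+4+2+2
12+2+2+2+2
…and 30 more, for 42 total.

42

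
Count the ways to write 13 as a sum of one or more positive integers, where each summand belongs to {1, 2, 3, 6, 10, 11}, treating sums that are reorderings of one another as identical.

A partial list (first 12 by largest part):
2+11
1+1+11
3+10
1+2+10
1+1+1+10
1+6+6
1+3+3+6
2+2+3+6
1+1+2+3+6
1+1+1+1+3+6
1+2+2+2+6
1+1+1+2+2+6
…and 23 more, for 35 total.

35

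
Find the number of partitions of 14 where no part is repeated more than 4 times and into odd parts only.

14

The partitions of 14 that satisfy the conditions:
1, 13
3, 11
1, 1, 1, 11
5, 9
1, 1, 3, 9
7, 7
1, 1, 5, 7
1, 3, 3, 7
1, 1, 1, 1, 3, 7
1, 3, 5, 5
1, 1, 1, 1, 5, 5
3, 3, 3, 5
1, 1, 1, 3, 3, 5
1, 1, 3, 3, 3, 3
That's 14 in total.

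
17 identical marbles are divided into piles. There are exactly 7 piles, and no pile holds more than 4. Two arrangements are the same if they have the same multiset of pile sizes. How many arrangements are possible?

10

Listing the qualifying partitions of 17:
1+1+1+2+4+4+4
1+1+1+3+3+4+4
1+1+2+2+3+4+4
1+2+2+2+2+4+4
1+1+2+3+3+3+4
1+2+2+2+3+3+4
2+2+2+2+2+3+4
1+1+3+3+3+3+3
1+2+2+3+3+3+3
2+2+2+2+3+3+3
Counting gives 10.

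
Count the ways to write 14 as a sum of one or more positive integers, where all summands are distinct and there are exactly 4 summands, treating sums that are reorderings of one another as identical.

5

The partitions of 14 that satisfy the conditions:
8 + 3 + 2 + 1
7 + 4 + 2 + 1
6 + 5 + 2 + 1
6 + 4 + 3 + 1
5 + 4 + 3 + 2
Counting gives 5.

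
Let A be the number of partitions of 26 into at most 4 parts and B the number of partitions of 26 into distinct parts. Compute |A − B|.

41

Partitions of 26 into at most 4 parts: 206.
Partitions of 26 into distinct parts: 165.
|206 − 165| = 41.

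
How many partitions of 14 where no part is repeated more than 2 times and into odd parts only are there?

8

Enumerating:
13 + 1
11 + 3
9 + 5
9 + 3 + 1 + 1
7 + 7
7 + 5 + 1 + 1
7 + 3 + 3 + 1
5 + 5 + 3 + 1
That's 8 in total.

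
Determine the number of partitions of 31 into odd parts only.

340

Direct enumeration gives 340 partitions.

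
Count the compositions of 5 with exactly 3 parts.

6

Equivalently, choose which 2 of the 4 gaps become plus signs: C(4,2) = 6.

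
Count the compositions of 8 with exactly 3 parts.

21

Equivalently, choose which 2 of the 7 gaps become plus signs: C(7,2) = 21.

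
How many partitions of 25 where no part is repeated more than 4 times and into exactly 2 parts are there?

They are:
24 + 1
23 + 2
22 + 3
21 + 4
20 + 5
19 + 6
18 + 7
17 + 8
16 + 9
15 + 10
14 + 11
13 + 12
That's 12 in total.

12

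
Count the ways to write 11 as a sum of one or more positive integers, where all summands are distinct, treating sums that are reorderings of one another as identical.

Listing the qualifying partitions of 11:
11
10+1
9+2
8+3
8+2+1
7+4
7+3+1
6+5
6+4+1
6+3+2
5+4+2
5+3+2+1

12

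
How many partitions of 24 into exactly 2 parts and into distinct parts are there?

11

They are:
23 + 1
22 + 2
21 + 3
20 + 4
19 + 5
18 + 6
17 + 7
16 + 8
15 + 9
14 + 10
13 + 11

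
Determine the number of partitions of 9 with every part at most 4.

18

Enumerating:
1 + 4 + 4
2 + 3 + 4
1 + 1 + 3 + 4
1 + 2 + 2 + 4
1 + 1 + 1 + 2 + 4
1 + 1 + 1 + 1 + 1 + 4
3 + 3 + 3
1 + 2 + 3 + 3
1 + 1 + 1 + 3 + 3
2 + 2 + 2 + 3
1 + 1 + 2 + 2 + 3
1 + 1 + 1 + 1 + 2 + 3
1 + 1 + 1 + 1 + 1 + 1 + 3
1 + 2 + 2 + 2 + 2
1 + 1 + 1 + 2 + 2 + 2
1 + 1 + 1 + 1 + 1 + 2 + 2
1 + 1 + 1 + 1 + 1 + 1 + 1 + 2
1 + 1 + 1 + 1 + 1 + 1 + 1 + 1 + 1
Counting gives 18.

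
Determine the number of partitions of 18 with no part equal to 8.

343

Counting exhaustively, 343 partitions satisfy the conditions.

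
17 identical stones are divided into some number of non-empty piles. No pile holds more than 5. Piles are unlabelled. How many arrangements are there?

119

A full systematic count gives 119.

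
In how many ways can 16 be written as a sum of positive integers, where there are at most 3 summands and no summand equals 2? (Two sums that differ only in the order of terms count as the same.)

22

They are:
16
1 + 15
1 + 1 + 14
3 + 13
4 + 12
1 + 3 + 12
5 + 11
1 + 4 + 11
6 + 10
1 + 5 + 10
3 + 3 + 10
7 + 9
1 + 6 + 9
3 + 4 + 9
8 + 8
1 + 7 + 8
3 + 5 + 8
4 + 4 + 8
3 + 6 + 7
4 + 5 + 7
4 + 6 + 6
5 + 5 + 6
Counting gives 22.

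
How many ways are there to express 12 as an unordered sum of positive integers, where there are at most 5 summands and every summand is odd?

They are:
11 + 1
9 + 3
9 + 1 + 1 + 1
7 + 5
7 + 3 + 1 + 1
5 + 5 + 1 + 1
5 + 3 + 3 + 1
3 + 3 + 3 + 3

8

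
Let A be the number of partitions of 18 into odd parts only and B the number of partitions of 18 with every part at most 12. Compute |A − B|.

320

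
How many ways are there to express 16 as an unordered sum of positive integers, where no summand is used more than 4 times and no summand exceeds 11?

152

Systematic enumeration (by largest part, then next-largest, …) yields 152.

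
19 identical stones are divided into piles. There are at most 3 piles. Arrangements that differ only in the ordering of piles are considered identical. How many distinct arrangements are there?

40

There are too many to list fully; the first 12 (by largest part) are:
19
18 + 1
17 + 2
17 + 1 + 1
16 + 3
16 + 2 + 1
15 + 4
15 + 3 + 1
15 + 2 + 2
14 + 5
14 + 4 + 1
14 + 3 + 2
…and 28 more, for 40 total.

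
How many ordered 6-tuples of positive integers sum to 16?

3003

Place 5 bars in the 15 internal gaps of a row of 16 dots: C(15,5) = 3003.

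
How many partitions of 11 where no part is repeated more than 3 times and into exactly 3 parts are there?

The partitions of 11 that satisfy the conditions:
9, 1, 1
8, 2, 1
7, 3, 1
7, 2, 2
6, 4, 1
6, 3, 2
5, 5, 1
5, 4, 2
5, 3, 3
4, 4, 3
Counting gives 10.

10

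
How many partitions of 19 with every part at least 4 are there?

18

Enumerating:
19
15, 4
14, 5
13, 6
12, 7
11, 8
11, 4, 4
10, 9
10, 5, 4
9, 6, 4
9, 5, 5
8, 7, 4
8, 6, 5
7, 7, 5
7, 6, 6
7, 4, 4, 4
6, 5, 4, 4
5, 5, 5, 4
Counting gives 18.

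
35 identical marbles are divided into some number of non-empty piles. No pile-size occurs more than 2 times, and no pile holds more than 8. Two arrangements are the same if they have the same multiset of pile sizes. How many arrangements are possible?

Enumerating by decreasing first part gives 213 partitions in all.

213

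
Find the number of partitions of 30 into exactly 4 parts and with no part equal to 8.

Counting exhaustively, 166 partitions satisfy the conditions.

166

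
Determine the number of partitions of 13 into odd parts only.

Listing the qualifying partitions of 13:
13
11+1+1
9+3+1
9+1+1+1+1
7+5+1
7+3+3
7+3+1+1+1
7+1+1+1+1+1+1
5+5+3
5+5+1+1+1
5+3+3+1+1
5+3+1+1+1+1+1
5+1+1+1+1+1+1+1+1
3+3+3+3+1
3+3+3+1+1+1+1
3+3+1+1+1+1+1+1+1
3+1+1+1+1+1+1+1+1+1+1
1+1+1+1+1+1+1+1+1+1+1+1+1

18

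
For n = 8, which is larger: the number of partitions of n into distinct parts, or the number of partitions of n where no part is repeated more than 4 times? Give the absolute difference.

13

Partitions of 8 into distinct parts: 6.
Partitions of 8 where no part is repeated more than 4 times: 19.
|6 − 19| = 13.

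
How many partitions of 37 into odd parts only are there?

760

A full systematic count gives 760.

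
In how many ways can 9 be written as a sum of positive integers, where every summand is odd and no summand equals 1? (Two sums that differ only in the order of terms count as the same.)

2

They are:
9
3,3,3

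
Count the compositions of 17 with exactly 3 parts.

By stars and bars with positive parts, the count is C(16,2) = 120.

120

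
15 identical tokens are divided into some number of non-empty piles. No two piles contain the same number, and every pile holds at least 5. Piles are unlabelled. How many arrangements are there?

The partitions of 15 that satisfy the conditions:
15
5,10
6,9
7,8
That's 4 in total.

4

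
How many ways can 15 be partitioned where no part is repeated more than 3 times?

105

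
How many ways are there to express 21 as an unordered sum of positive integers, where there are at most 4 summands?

Direct enumeration gives 120 partitions.

120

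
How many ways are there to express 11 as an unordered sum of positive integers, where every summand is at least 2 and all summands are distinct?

They are:
11
9,2
8,3
7,4
6,5
6,3,2
5,4,2

7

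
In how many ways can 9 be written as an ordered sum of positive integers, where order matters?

256

The number of compositions of n is 2^(n−1); here 2^8 = 256.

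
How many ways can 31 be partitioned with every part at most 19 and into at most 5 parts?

Systematic enumeration (by largest part, then next-largest, …) yields 627.

627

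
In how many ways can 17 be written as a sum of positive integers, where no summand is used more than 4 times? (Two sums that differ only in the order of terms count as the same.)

Enumerating by decreasing first part gives 205 partitions in all.

205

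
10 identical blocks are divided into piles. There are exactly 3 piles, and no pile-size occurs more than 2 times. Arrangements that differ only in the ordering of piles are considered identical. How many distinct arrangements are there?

Listing the qualifying partitions of 10:
8,1,1
7,2,1
6,3,1
6,2,2
5,4,1
5,3,2
4,4,2
4,3,3
Counting gives 8.

8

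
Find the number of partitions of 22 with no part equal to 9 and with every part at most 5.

Direct enumeration gives 255 partitions.

255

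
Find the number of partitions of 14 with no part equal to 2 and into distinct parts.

13

The partitions of 14 that satisfy the conditions:
14
1, 13
3, 11
4, 10
1, 3, 10
5, 9
1, 4, 9
6, 8
1, 5, 8
1, 6, 7
3, 4, 7
3, 5, 6
1, 3, 4, 6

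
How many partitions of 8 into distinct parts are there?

6

The partitions of 8 that satisfy the conditions:
8
7,1
6,2
5,3
5,2,1
4,3,1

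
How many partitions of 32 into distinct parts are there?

390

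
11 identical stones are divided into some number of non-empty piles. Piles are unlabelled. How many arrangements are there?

56

There are too many to list fully; the first 12 (by largest part) are:
11
1,10
2,9
1,1,9
3,8
1,2,8
1,1,1,8
4,7
1,3,7
2,2,7
1,1,2,7
1,1,1,1,7
…and 44 more, for 56 total.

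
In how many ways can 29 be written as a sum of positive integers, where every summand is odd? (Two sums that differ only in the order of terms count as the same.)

Enumerating by decreasing first part gives 256 partitions in all.

256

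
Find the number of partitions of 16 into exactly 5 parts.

37

A partial list (first 12 by largest part):
12,1,1,1,1
11,2,1,1,1
10,3,1,1,1
10,2,2,1,1
9,4,1,1,1
9,3,2,1,1
9,2,2,2,1
8,5,1,1,1
8,4,2,1,1
8,3,3,1,1
8,3,2,2,1
8,2,2,2,2
…and 25 more, for 37 total.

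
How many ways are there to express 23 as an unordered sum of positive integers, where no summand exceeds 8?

764

Direct enumeration gives 764 partitions.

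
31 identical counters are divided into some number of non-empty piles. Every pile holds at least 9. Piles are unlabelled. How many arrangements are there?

12

They are:
31
22 + 9
21 + 10
20 + 11
19 + 12
18 + 13
17 + 14
16 + 15
13 + 9 + 9
12 + 10 + 9
11 + 11 + 9
11 + 10 + 10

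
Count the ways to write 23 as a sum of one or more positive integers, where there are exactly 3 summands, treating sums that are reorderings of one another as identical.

There are too many to list fully; the first 12 (by largest part) are:
21+1+1
20+2+1
19+3+1
19+2+2
18+4+1
18+3+2
17+5+1
17+4+2
17+3+3
16+6+1
16+5+2
16+4+3
…and 32 more, for 44 total.

44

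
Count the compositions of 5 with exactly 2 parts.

A composition of 5 into 2 positive parts is chosen by placing 1 dividers among the 4 gaps between 5 units: C(4,1) = 4.

4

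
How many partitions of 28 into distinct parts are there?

A full systematic count gives 222.

222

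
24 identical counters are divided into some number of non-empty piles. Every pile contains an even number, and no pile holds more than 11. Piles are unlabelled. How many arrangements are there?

47

A partial list (first 12 by largest part):
10,10,4
10,10,2,2
10,8,6
10,8,4,2
10,8,2,2,2
10,6,6,2
10,6,4,4
10,6,4,2,2
10,6,2,2,2,2
10,4,4,4,2
10,4,4,2,2,2
10,4,2,2,2,2,2
…and 35 more, for 47 total.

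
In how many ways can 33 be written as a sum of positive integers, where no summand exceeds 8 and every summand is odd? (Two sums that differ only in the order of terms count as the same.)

Enumerating by decreasing first part gives 108 partitions in all.

108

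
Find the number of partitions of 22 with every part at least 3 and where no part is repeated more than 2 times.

There are too many to list fully; the first 12 (by largest part) are:
22
3, 19
4, 18
5, 17
6, 16
3, 3, 16
7, 15
3, 4, 15
8, 14
3, 5, 14
4, 4, 14
9, 13
…and 43 more, for 55 total.

55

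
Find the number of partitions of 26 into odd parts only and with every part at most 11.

116

A full systematic count gives 116.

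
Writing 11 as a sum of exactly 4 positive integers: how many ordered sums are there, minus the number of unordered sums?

109

Compositions: C(10,3) = 120.
Partitions of 11 into exactly 4 parts: 11.
Difference: 120 − 11 = 109.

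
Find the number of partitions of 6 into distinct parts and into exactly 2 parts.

2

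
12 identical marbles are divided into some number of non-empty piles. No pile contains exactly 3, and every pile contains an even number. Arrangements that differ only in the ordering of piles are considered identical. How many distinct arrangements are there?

11

They are:
12
10,2
8,4
8,2,2
6,6
6,4,2
6,2,2,2
4,4,4
4,4,2,2
4,2,2,2,2
2,2,2,2,2,2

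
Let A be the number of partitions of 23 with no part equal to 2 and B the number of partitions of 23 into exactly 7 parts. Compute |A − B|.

299

Partitions of 23 with no part equal to 2: 463.
Partitions of 23 into exactly 7 parts: 164.
|463 − 164| = 299.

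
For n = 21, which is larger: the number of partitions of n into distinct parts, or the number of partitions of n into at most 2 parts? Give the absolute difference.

65

Partitions of 21 into distinct parts: 76.
Partitions of 21 into at most 2 parts: 11.
|76 − 11| = 65.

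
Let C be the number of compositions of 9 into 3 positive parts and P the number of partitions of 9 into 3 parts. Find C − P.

21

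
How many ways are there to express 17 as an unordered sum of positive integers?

Systematic enumeration (by largest part, then next-largest, …) yields 297.

297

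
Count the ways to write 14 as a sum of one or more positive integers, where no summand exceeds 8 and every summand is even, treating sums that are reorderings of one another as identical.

Enumerating:
8+6
8+4+2
8+2+2+2
6+6+2
6+4+4
6+4+2+2
6+2+2+2+2
4+4+4+2
4+4+2+2+2
4+2+2+2+2+2
2+2+2+2+2+2+2

11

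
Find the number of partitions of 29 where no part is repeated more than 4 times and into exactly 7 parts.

There are 488 such partitions.

488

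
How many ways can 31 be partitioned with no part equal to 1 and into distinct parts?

There are 181 such partitions.

181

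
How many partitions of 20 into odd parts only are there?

There are too many to list fully; the first 12 (by largest part) are:
19 + 1
17 + 3
17 + 1 + 1 + 1
15 + 5
15 + 3 + 1 + 1
15 + 1 + 1 + 1 + 1 + 1
13 + 7
13 + 5 + 1 + 1
13 + 3 + 3 + 1
13 + 3 + 1 + 1 + 1 + 1
13 + 1 + 1 + 1 + 1 + 1 + 1 + 1
11 + 9
…and 52 more, for 64 total.

64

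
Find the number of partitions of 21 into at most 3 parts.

48

A partial list (first 12 by largest part):
21
20, 1
19, 2
19, 1, 1
18, 3
18, 2, 1
17, 4
17, 3, 1
17, 2, 2
16, 5
16, 4, 1
16, 3, 2
…and 36 more, for 48 total.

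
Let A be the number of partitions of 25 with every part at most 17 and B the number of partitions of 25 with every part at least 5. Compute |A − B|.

Partitions of 25 with every part at most 17: 1913.
Partitions of 25 with every part at least 5: 30.
|1913 − 30| = 1883.

1883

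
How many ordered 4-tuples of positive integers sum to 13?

A composition of 13 into 4 positive parts is chosen by placing 3 dividers among the 12 gaps between 13 units: C(12,3) = 220.

220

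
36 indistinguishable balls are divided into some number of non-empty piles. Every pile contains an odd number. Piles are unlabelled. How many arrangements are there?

Counting exhaustively, 668 partitions satisfy the conditions.

668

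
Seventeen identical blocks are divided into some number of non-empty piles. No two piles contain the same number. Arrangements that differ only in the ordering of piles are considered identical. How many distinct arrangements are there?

38

There are too many to list fully; the first 12 (by largest part) are:
17
16,1
15,2
14,3
14,2,1
13,4
13,3,1
12,5
12,4,1
12,3,2
11,6
11,5,1
…and 26 more, for 38 total.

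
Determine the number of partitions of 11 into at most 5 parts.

A partial list (first 12 by largest part):
11
1,10
2,9
1,1,9
3,8
1,2,8
1,1,1,8
4,7
1,3,7
2,2,7
1,1,2,7
1,1,1,1,7
…and 25 more, for 37 total.

37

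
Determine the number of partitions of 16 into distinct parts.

A partial list (first 12 by largest part):
16
1 + 15
2 + 14
3 + 13
1 + 2 + 13
4 + 12
1 + 3 + 12
5 + 11
1 + 4 + 11
2 + 3 + 11
6 + 10
1 + 5 + 10
…and 20 more, for 32 total.

32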